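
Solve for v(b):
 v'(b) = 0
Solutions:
 v(b) = C1


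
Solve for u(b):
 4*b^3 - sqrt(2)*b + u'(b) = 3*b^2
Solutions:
 u(b) = C1 - b^4 + b^3 + sqrt(2)*b^2/2


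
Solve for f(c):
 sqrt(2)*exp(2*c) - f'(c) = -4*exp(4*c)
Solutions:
 f(c) = C1 + exp(4*c) + sqrt(2)*exp(2*c)/2


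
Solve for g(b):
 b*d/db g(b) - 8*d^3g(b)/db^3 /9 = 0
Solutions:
 g(b) = C1 + Integral(C2*airyai(3^(2/3)*b/2) + C3*airybi(3^(2/3)*b/2), b)


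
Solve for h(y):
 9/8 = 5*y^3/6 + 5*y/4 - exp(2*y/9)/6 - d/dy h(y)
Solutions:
 h(y) = C1 + 5*y^4/24 + 5*y^2/8 - 9*y/8 - 3*exp(2*y/9)/4


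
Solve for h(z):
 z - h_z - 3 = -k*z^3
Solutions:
 h(z) = C1 + k*z^4/4 + z^2/2 - 3*z


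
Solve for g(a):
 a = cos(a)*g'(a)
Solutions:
 g(a) = C1 + Integral(a/cos(a), a)


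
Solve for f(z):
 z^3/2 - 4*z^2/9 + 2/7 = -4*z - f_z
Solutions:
 f(z) = C1 - z^4/8 + 4*z^3/27 - 2*z^2 - 2*z/7


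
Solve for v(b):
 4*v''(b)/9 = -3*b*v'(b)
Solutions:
 v(b) = C1 + C2*erf(3*sqrt(6)*b/4)


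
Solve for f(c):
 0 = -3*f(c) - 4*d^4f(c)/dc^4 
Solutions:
 f(c) = (C1*sin(3^(1/4)*c/2) + C2*cos(3^(1/4)*c/2))*exp(-3^(1/4)*c/2) + (C3*sin(3^(1/4)*c/2) + C4*cos(3^(1/4)*c/2))*exp(3^(1/4)*c/2)


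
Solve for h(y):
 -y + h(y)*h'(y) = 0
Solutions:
 h(y) = -sqrt(C1 + y^2)
 h(y) = sqrt(C1 + y^2)


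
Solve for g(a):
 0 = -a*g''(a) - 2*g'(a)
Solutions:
 g(a) = C1 + C2/a


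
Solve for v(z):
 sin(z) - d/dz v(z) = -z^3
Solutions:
 v(z) = C1 + z^4/4 - cos(z)


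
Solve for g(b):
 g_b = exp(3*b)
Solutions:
 g(b) = C1 + exp(3*b)/3


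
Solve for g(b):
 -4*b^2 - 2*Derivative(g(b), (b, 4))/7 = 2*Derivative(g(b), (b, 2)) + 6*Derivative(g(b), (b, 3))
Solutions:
 g(b) = C1 + C2*b + C3*exp(b*(-21 + sqrt(413))/2) + C4*exp(-b*(sqrt(413) + 21)/2) - b^4/6 + 2*b^3 - 124*b^2/7


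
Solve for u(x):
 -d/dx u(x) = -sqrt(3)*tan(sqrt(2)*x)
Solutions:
 u(x) = C1 - sqrt(6)*log(cos(sqrt(2)*x))/2


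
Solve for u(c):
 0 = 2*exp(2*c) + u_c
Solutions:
 u(c) = C1 - exp(2*c)


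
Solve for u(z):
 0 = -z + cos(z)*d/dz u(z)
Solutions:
 u(z) = C1 + Integral(z/cos(z), z)


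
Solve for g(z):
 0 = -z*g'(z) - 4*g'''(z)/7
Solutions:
 g(z) = C1 + Integral(C2*airyai(-14^(1/3)*z/2) + C3*airybi(-14^(1/3)*z/2), z)


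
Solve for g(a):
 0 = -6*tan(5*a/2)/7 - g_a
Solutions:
 g(a) = C1 + 12*log(cos(5*a/2))/35


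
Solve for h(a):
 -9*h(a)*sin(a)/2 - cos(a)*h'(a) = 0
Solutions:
 h(a) = C1*cos(a)^(9/2)


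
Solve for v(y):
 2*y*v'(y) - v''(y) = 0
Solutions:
 v(y) = C1 + C2*erfi(y)


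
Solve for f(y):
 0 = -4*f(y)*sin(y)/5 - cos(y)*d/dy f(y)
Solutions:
 f(y) = C1*cos(y)^(4/5)


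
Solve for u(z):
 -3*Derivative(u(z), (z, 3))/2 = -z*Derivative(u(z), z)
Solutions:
 u(z) = C1 + Integral(C2*airyai(2^(1/3)*3^(2/3)*z/3) + C3*airybi(2^(1/3)*3^(2/3)*z/3), z)


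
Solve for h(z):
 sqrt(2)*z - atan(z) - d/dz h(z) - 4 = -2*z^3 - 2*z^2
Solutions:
 h(z) = C1 + z^4/2 + 2*z^3/3 + sqrt(2)*z^2/2 - z*atan(z) - 4*z + log(z^2 + 1)/2


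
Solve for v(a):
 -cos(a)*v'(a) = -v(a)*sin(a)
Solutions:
 v(a) = C1/cos(a)


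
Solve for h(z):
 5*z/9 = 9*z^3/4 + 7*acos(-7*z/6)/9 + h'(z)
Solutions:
 h(z) = C1 - 9*z^4/16 + 5*z^2/18 - 7*z*acos(-7*z/6)/9 - sqrt(36 - 49*z^2)/9


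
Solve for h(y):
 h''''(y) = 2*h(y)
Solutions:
 h(y) = C1*exp(-2^(1/4)*y) + C2*exp(2^(1/4)*y) + C3*sin(2^(1/4)*y) + C4*cos(2^(1/4)*y)


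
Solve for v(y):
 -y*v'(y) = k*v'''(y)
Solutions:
 v(y) = C1 + Integral(C2*airyai(y*(-1/k)^(1/3)) + C3*airybi(y*(-1/k)^(1/3)), y)


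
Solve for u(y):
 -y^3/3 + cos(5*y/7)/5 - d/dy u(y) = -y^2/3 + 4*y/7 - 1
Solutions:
 u(y) = C1 - y^4/12 + y^3/9 - 2*y^2/7 + y + 7*sin(5*y/7)/25


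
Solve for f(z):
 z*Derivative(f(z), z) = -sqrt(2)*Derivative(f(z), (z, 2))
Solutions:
 f(z) = C1 + C2*erf(2^(1/4)*z/2)


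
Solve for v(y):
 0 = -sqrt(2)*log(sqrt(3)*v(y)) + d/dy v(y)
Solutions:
 -sqrt(2)*Integral(1/(2*log(_y) + log(3)), (_y, v(y))) = C1 - y


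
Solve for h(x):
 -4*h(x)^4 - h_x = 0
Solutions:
 h(x) = (-3^(2/3) - 3*3^(1/6)*I)*(1/(C1 + 4*x))^(1/3)/6
 h(x) = (-3^(2/3) + 3*3^(1/6)*I)*(1/(C1 + 4*x))^(1/3)/6
 h(x) = (1/(C1 + 12*x))^(1/3)


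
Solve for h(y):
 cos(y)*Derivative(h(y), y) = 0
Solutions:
 h(y) = C1


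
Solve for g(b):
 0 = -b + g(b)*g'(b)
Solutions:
 g(b) = -sqrt(C1 + b^2)
 g(b) = sqrt(C1 + b^2)


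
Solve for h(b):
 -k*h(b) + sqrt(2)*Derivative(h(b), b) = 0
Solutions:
 h(b) = C1*exp(sqrt(2)*b*k/2)


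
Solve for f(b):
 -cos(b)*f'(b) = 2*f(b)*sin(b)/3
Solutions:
 f(b) = C1*cos(b)^(2/3)


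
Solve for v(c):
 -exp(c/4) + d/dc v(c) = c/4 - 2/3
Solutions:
 v(c) = C1 + c^2/8 - 2*c/3 + 4*exp(c/4)


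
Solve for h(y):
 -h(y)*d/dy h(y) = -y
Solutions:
 h(y) = -sqrt(C1 + y^2)
 h(y) = sqrt(C1 + y^2)


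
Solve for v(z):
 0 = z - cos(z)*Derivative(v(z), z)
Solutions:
 v(z) = C1 + Integral(z/cos(z), z)


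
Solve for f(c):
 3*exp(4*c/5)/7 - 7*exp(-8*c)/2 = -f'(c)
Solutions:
 f(c) = C1 - 15*exp(4*c/5)/28 - 7*exp(-8*c)/16


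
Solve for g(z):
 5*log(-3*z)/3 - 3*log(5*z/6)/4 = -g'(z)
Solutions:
 g(z) = C1 - 11*z*log(z)/12 + z*(-20*log(3) - 9*log(6) + 11 + 9*log(5) - 20*I*pi)/12


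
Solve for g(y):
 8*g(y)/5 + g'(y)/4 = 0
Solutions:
 g(y) = C1*exp(-32*y/5)


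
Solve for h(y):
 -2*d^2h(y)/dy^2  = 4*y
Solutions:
 h(y) = C1 + C2*y - y^3/3


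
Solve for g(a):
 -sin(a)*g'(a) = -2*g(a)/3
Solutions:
 g(a) = C1*(cos(a) - 1)^(1/3)/(cos(a) + 1)^(1/3)


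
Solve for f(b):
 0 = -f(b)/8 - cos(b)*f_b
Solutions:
 f(b) = C1*(sin(b) - 1)^(1/16)/(sin(b) + 1)^(1/16)


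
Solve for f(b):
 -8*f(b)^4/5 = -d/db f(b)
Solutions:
 f(b) = 5^(1/3)*(-1/(C1 + 24*b))^(1/3)
 f(b) = 5^(1/3)*(-1/(C1 + 8*b))^(1/3)*(-3^(2/3) - 3*3^(1/6)*I)/6
 f(b) = 5^(1/3)*(-1/(C1 + 8*b))^(1/3)*(-3^(2/3) + 3*3^(1/6)*I)/6


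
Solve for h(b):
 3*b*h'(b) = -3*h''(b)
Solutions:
 h(b) = C1 + C2*erf(sqrt(2)*b/2)


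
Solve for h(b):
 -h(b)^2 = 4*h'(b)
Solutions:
 h(b) = 4/(C1 + b)


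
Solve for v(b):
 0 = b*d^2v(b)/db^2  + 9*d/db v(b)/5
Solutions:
 v(b) = C1 + C2/b^(4/5)


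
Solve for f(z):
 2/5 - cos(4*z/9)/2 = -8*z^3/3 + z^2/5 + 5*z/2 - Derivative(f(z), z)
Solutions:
 f(z) = C1 - 2*z^4/3 + z^3/15 + 5*z^2/4 - 2*z/5 + 9*sin(4*z/9)/8


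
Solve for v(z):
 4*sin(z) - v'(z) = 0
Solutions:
 v(z) = C1 - 4*cos(z)


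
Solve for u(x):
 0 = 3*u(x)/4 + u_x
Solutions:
 u(x) = C1*exp(-3*x/4)


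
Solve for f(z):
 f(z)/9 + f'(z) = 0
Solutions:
 f(z) = C1*exp(-z/9)


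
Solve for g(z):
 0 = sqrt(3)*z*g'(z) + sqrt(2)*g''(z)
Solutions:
 g(z) = C1 + C2*erf(6^(1/4)*z/2)


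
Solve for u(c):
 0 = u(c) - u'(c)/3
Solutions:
 u(c) = C1*exp(3*c)


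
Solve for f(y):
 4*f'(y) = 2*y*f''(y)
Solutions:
 f(y) = C1 + C2*y^3


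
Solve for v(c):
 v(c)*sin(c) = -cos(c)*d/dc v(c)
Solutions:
 v(c) = C1*cos(c)


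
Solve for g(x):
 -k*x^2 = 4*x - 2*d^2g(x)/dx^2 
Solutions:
 g(x) = C1 + C2*x + k*x^4/24 + x^3/3


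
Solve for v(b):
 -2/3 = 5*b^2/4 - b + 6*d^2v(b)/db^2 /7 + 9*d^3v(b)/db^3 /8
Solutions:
 v(b) = C1 + C2*b + C3*exp(-16*b/21) - 35*b^4/288 + 959*b^3/1152 - 67585*b^2/18432


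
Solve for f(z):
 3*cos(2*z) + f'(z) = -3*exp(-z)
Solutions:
 f(z) = C1 - 3*sin(2*z)/2 + 3*exp(-z)


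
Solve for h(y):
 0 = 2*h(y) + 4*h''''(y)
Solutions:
 h(y) = (C1*sin(2^(1/4)*y/2) + C2*cos(2^(1/4)*y/2))*exp(-2^(1/4)*y/2) + (C3*sin(2^(1/4)*y/2) + C4*cos(2^(1/4)*y/2))*exp(2^(1/4)*y/2)


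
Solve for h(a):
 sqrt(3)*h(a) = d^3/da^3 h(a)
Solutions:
 h(a) = C3*exp(3^(1/6)*a) + (C1*sin(3^(2/3)*a/2) + C2*cos(3^(2/3)*a/2))*exp(-3^(1/6)*a/2)


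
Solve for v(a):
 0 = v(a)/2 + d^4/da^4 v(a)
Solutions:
 v(a) = (C1*sin(2^(1/4)*a/2) + C2*cos(2^(1/4)*a/2))*exp(-2^(1/4)*a/2) + (C3*sin(2^(1/4)*a/2) + C4*cos(2^(1/4)*a/2))*exp(2^(1/4)*a/2)


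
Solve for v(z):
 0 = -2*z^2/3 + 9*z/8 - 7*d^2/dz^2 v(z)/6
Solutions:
 v(z) = C1 + C2*z - z^4/21 + 9*z^3/56


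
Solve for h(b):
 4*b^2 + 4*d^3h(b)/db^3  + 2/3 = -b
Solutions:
 h(b) = C1 + C2*b + C3*b^2 - b^5/60 - b^4/96 - b^3/36


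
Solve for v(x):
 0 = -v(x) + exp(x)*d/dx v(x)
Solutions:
 v(x) = C1*exp(-exp(-x))


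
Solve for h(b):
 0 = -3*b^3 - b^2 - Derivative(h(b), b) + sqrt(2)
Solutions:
 h(b) = C1 - 3*b^4/4 - b^3/3 + sqrt(2)*b


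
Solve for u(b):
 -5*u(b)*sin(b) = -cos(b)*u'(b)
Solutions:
 u(b) = C1/cos(b)^5


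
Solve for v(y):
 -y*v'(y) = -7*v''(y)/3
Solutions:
 v(y) = C1 + C2*erfi(sqrt(42)*y/14)


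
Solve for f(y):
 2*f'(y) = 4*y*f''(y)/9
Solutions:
 f(y) = C1 + C2*y^(11/2)


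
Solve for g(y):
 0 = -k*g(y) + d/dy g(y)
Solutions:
 g(y) = C1*exp(k*y)


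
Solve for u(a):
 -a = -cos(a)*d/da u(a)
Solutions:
 u(a) = C1 + Integral(a/cos(a), a)


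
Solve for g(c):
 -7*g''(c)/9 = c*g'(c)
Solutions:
 g(c) = C1 + C2*erf(3*sqrt(14)*c/14)


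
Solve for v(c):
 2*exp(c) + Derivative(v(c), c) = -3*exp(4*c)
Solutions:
 v(c) = C1 - 3*exp(4*c)/4 - 2*exp(c)


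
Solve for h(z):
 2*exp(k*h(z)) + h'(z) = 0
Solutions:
 h(z) = Piecewise((log(1/(C1*k + 2*k*z))/k, Ne(k, 0)), (nan, True))
 h(z) = Piecewise((C1 - 2*z, Eq(k, 0)), (nan, True))


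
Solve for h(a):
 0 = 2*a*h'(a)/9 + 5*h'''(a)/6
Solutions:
 h(a) = C1 + Integral(C2*airyai(-30^(2/3)*a/15) + C3*airybi(-30^(2/3)*a/15), a)


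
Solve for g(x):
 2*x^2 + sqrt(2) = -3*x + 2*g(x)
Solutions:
 g(x) = x^2 + 3*x/2 + sqrt(2)/2


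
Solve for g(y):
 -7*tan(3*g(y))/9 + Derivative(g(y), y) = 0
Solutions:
 g(y) = -asin(C1*exp(7*y/3))/3 + pi/3
 g(y) = asin(C1*exp(7*y/3))/3


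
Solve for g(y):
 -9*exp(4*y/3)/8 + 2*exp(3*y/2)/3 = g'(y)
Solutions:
 g(y) = C1 - 27*exp(4*y/3)/32 + 4*exp(3*y/2)/9


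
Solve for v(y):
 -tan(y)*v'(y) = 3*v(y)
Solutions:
 v(y) = C1/sin(y)^3


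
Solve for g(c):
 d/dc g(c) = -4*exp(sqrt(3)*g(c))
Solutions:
 g(c) = sqrt(3)*(2*log(1/(C1 + 4*c)) - log(3))/6


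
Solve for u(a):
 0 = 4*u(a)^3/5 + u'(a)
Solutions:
 u(a) = -sqrt(10)*sqrt(-1/(C1 - 4*a))/2
 u(a) = sqrt(10)*sqrt(-1/(C1 - 4*a))/2


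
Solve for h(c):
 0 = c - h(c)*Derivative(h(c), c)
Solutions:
 h(c) = -sqrt(C1 + c^2)
 h(c) = sqrt(C1 + c^2)


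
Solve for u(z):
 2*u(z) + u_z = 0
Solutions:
 u(z) = C1*exp(-2*z)


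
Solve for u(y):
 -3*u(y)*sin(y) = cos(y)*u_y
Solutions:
 u(y) = C1*cos(y)^3


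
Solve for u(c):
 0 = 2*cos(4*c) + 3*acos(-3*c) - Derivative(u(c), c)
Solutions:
 u(c) = C1 + 3*c*acos(-3*c) + sqrt(1 - 9*c^2) + sin(4*c)/2


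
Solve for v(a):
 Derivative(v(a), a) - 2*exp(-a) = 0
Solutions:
 v(a) = C1 - 2*exp(-a)


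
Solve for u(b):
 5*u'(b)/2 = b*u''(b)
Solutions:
 u(b) = C1 + C2*b^(7/2)


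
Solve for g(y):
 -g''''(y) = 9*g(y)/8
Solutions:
 g(y) = (C1*sin(2^(3/4)*sqrt(3)*y/4) + C2*cos(2^(3/4)*sqrt(3)*y/4))*exp(-2^(3/4)*sqrt(3)*y/4) + (C3*sin(2^(3/4)*sqrt(3)*y/4) + C4*cos(2^(3/4)*sqrt(3)*y/4))*exp(2^(3/4)*sqrt(3)*y/4)


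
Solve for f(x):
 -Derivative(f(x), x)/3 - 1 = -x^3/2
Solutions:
 f(x) = C1 + 3*x^4/8 - 3*x


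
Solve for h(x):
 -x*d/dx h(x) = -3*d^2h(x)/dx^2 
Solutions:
 h(x) = C1 + C2*erfi(sqrt(6)*x/6)


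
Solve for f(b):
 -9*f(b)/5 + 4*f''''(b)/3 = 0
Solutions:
 f(b) = C1*exp(-15^(3/4)*sqrt(2)*b/10) + C2*exp(15^(3/4)*sqrt(2)*b/10) + C3*sin(15^(3/4)*sqrt(2)*b/10) + C4*cos(15^(3/4)*sqrt(2)*b/10)


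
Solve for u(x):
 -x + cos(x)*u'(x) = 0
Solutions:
 u(x) = C1 + Integral(x/cos(x), x)


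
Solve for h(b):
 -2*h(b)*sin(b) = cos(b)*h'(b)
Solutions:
 h(b) = C1*cos(b)^2


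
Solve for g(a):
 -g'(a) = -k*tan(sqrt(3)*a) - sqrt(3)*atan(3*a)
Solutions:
 g(a) = C1 - sqrt(3)*k*log(cos(sqrt(3)*a))/3 + sqrt(3)*(a*atan(3*a) - log(9*a^2 + 1)/6)


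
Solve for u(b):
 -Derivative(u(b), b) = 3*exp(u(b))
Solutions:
 u(b) = log(1/(C1 + 3*b))


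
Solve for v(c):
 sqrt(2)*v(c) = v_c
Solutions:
 v(c) = C1*exp(sqrt(2)*c)


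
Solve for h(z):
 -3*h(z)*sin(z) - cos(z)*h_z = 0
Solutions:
 h(z) = C1*cos(z)^3


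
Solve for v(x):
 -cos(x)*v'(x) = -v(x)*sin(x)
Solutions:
 v(x) = C1/cos(x)


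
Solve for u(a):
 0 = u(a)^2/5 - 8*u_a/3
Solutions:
 u(a) = -40/(C1 + 3*a)


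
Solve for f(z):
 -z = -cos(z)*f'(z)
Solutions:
 f(z) = C1 + Integral(z/cos(z), z)


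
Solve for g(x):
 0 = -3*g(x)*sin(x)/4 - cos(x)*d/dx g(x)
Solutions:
 g(x) = C1*cos(x)^(3/4)


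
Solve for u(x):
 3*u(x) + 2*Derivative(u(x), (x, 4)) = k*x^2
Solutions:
 u(x) = k*x^2/3 + (C1*sin(6^(1/4)*x/2) + C2*cos(6^(1/4)*x/2))*exp(-6^(1/4)*x/2) + (C3*sin(6^(1/4)*x/2) + C4*cos(6^(1/4)*x/2))*exp(6^(1/4)*x/2)


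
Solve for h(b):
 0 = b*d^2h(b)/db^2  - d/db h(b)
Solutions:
 h(b) = C1 + C2*b^2


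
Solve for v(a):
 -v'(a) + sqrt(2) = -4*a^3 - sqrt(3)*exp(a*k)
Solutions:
 v(a) = C1 + a^4 + sqrt(2)*a + sqrt(3)*exp(a*k)/k


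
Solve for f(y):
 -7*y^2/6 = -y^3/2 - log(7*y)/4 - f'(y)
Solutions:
 f(y) = C1 - y^4/8 + 7*y^3/18 - y*log(y)/4 - y*log(7)/4 + y/4


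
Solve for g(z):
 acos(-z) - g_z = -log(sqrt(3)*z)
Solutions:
 g(z) = C1 + z*log(z) + z*acos(-z) - z + z*log(3)/2 + sqrt(1 - z^2)


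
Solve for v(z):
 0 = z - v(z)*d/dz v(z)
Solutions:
 v(z) = -sqrt(C1 + z^2)
 v(z) = sqrt(C1 + z^2)


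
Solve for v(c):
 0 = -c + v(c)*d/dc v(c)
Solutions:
 v(c) = -sqrt(C1 + c^2)
 v(c) = sqrt(C1 + c^2)


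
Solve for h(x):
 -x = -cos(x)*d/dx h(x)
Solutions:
 h(x) = C1 + Integral(x/cos(x), x)


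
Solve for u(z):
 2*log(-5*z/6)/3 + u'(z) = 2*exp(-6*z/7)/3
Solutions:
 u(z) = C1 - 2*z*log(-z)/3 + 2*z*(-log(5) + 1 + log(6))/3 - 7*exp(-6*z/7)/9


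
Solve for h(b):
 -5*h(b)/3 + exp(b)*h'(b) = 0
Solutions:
 h(b) = C1*exp(-5*exp(-b)/3)


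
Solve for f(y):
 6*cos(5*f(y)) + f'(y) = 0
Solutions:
 f(y) = -asin((C1 + exp(60*y))/(C1 - exp(60*y)))/5 + pi/5
 f(y) = asin((C1 + exp(60*y))/(C1 - exp(60*y)))/5


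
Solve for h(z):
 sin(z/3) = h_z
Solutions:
 h(z) = C1 - 3*cos(z/3)


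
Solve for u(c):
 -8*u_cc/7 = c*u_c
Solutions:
 u(c) = C1 + C2*erf(sqrt(7)*c/4)


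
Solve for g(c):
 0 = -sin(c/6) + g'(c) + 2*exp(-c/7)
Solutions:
 g(c) = C1 - 6*cos(c/6) + 14*exp(-c/7)


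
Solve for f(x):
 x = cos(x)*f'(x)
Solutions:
 f(x) = C1 + Integral(x/cos(x), x)


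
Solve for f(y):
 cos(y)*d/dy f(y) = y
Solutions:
 f(y) = C1 + Integral(y/cos(y), y)


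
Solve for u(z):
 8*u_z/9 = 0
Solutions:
 u(z) = C1


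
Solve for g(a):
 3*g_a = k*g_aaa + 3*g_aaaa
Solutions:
 g(a) = C1 + C2*exp(-a*(2*2^(1/3)*k^2/(2*k^3 + sqrt(-4*k^6 + (2*k^3 - 729)^2) - 729)^(1/3) + 2*k + 2^(2/3)*(2*k^3 + sqrt(-4*k^6 + (2*k^3 - 729)^2) - 729)^(1/3))/18) + C3*exp(a*(-8*2^(1/3)*k^2/((-1 + sqrt(3)*I)*(2*k^3 + sqrt(-4*k^6 + (2*k^3 - 729)^2) - 729)^(1/3)) - 4*k + 2^(2/3)*(2*k^3 + sqrt(-4*k^6 + (2*k^3 - 729)^2) - 729)^(1/3) - 2^(2/3)*sqrt(3)*I*(2*k^3 + sqrt(-4*k^6 + (2*k^3 - 729)^2) - 729)^(1/3))/36) + C4*exp(a*(8*2^(1/3)*k^2/((1 + sqrt(3)*I)*(2*k^3 + sqrt(-4*k^6 + (2*k^3 - 729)^2) - 729)^(1/3)) - 4*k + 2^(2/3)*(2*k^3 + sqrt(-4*k^6 + (2*k^3 - 729)^2) - 729)^(1/3) + 2^(2/3)*sqrt(3)*I*(2*k^3 + sqrt(-4*k^6 + (2*k^3 - 729)^2) - 729)^(1/3))/36)


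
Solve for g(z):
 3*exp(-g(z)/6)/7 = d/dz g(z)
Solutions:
 g(z) = 6*log(C1 + z/14)


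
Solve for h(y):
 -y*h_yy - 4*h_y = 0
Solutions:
 h(y) = C1 + C2/y^3


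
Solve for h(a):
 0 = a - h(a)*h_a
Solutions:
 h(a) = -sqrt(C1 + a^2)
 h(a) = sqrt(C1 + a^2)


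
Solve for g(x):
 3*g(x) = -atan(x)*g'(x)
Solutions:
 g(x) = C1*exp(-3*Integral(1/atan(x), x))


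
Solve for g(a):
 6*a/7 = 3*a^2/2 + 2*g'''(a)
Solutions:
 g(a) = C1 + C2*a + C3*a^2 - a^5/80 + a^4/56


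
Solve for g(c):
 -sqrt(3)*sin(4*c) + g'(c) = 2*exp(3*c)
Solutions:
 g(c) = C1 + 2*exp(3*c)/3 - sqrt(3)*cos(4*c)/4


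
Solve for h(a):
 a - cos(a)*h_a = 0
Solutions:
 h(a) = C1 + Integral(a/cos(a), a)


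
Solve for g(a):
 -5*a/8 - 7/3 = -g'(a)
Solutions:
 g(a) = C1 + 5*a^2/16 + 7*a/3


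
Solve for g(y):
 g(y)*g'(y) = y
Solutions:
 g(y) = -sqrt(C1 + y^2)
 g(y) = sqrt(C1 + y^2)


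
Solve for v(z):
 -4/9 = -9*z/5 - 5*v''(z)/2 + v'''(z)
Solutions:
 v(z) = C1 + C2*z + C3*exp(5*z/2) - 3*z^3/25 - 62*z^2/1125


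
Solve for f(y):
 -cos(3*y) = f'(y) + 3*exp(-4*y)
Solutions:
 f(y) = C1 - sin(3*y)/3 + 3*exp(-4*y)/4


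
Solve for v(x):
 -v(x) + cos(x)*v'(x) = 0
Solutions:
 v(x) = C1*sqrt(sin(x) + 1)/sqrt(sin(x) - 1)


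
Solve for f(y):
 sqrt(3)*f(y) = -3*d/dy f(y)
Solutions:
 f(y) = C1*exp(-sqrt(3)*y/3)


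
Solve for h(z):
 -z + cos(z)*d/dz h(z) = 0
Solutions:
 h(z) = C1 + Integral(z/cos(z), z)


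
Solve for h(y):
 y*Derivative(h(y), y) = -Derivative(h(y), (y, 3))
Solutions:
 h(y) = C1 + Integral(C2*airyai(-y) + C3*airybi(-y), y)


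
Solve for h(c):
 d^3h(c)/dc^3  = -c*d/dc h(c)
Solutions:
 h(c) = C1 + Integral(C2*airyai(-c) + C3*airybi(-c), c)


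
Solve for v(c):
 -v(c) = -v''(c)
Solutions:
 v(c) = C1*exp(-c) + C2*exp(c)


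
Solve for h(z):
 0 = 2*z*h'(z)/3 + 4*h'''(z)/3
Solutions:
 h(z) = C1 + Integral(C2*airyai(-2^(2/3)*z/2) + C3*airybi(-2^(2/3)*z/2), z)


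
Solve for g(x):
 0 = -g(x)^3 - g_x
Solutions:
 g(x) = -sqrt(2)*sqrt(-1/(C1 - x))/2
 g(x) = sqrt(2)*sqrt(-1/(C1 - x))/2


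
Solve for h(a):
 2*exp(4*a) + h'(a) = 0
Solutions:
 h(a) = C1 - exp(4*a)/2


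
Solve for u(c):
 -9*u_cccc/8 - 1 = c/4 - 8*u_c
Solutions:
 u(c) = C1 + C4*exp(4*3^(1/3)*c/3) + c^2/64 + c/8 + (C2*sin(2*3^(5/6)*c/3) + C3*cos(2*3^(5/6)*c/3))*exp(-2*3^(1/3)*c/3)


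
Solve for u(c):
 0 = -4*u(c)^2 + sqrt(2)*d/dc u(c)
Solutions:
 u(c) = -1/(C1 + 2*sqrt(2)*c)


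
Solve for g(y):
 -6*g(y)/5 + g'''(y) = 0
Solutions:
 g(y) = C3*exp(5^(2/3)*6^(1/3)*y/5) + (C1*sin(2^(1/3)*3^(5/6)*5^(2/3)*y/10) + C2*cos(2^(1/3)*3^(5/6)*5^(2/3)*y/10))*exp(-5^(2/3)*6^(1/3)*y/10)


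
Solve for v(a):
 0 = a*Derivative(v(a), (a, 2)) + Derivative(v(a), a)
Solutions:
 v(a) = C1 + C2*log(a)


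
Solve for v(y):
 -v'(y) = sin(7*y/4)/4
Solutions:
 v(y) = C1 + cos(7*y/4)/7


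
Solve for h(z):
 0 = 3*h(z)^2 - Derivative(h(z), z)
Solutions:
 h(z) = -1/(C1 + 3*z)


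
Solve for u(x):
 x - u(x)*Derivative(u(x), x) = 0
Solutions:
 u(x) = -sqrt(C1 + x^2)
 u(x) = sqrt(C1 + x^2)


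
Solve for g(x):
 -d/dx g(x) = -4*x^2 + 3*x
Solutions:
 g(x) = C1 + 4*x^3/3 - 3*x^2/2


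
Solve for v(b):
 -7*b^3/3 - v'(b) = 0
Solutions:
 v(b) = C1 - 7*b^4/12


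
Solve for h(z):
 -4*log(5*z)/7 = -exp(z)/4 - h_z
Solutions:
 h(z) = C1 + 4*z*log(z)/7 + 4*z*(-1 + log(5))/7 - exp(z)/4


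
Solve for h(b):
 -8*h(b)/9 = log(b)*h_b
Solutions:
 h(b) = C1*exp(-8*li(b)/9)


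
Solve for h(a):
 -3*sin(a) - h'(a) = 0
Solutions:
 h(a) = C1 + 3*cos(a)


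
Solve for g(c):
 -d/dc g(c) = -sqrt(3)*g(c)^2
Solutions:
 g(c) = -1/(C1 + sqrt(3)*c)


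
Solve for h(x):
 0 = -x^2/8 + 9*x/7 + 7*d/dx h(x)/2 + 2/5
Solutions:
 h(x) = C1 + x^3/84 - 9*x^2/49 - 4*x/35


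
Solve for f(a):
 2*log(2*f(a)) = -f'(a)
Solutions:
 Integral(1/(log(_y) + log(2)), (_y, f(a)))/2 = C1 - a


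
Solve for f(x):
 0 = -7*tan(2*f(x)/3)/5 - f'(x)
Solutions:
 f(x) = -3*asin(C1*exp(-14*x/15))/2 + 3*pi/2
 f(x) = 3*asin(C1*exp(-14*x/15))/2


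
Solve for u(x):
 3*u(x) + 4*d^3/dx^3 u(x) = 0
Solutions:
 u(x) = C3*exp(-6^(1/3)*x/2) + (C1*sin(2^(1/3)*3^(5/6)*x/4) + C2*cos(2^(1/3)*3^(5/6)*x/4))*exp(6^(1/3)*x/4)


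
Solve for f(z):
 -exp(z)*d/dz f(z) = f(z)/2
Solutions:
 f(z) = C1*exp(exp(-z)/2)


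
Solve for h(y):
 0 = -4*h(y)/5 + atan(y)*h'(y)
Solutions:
 h(y) = C1*exp(4*Integral(1/atan(y), y)/5)


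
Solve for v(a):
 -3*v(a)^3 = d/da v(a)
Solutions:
 v(a) = -sqrt(2)*sqrt(-1/(C1 - 3*a))/2
 v(a) = sqrt(2)*sqrt(-1/(C1 - 3*a))/2


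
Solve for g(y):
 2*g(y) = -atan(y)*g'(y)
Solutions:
 g(y) = C1*exp(-2*Integral(1/atan(y), y))


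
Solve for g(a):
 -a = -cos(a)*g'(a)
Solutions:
 g(a) = C1 + Integral(a/cos(a), a)


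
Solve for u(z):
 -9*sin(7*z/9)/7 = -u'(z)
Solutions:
 u(z) = C1 - 81*cos(7*z/9)/49


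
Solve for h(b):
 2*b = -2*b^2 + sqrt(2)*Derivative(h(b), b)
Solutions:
 h(b) = C1 + sqrt(2)*b^3/3 + sqrt(2)*b^2/2


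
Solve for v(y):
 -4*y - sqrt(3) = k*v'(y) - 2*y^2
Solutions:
 v(y) = C1 + 2*y^3/(3*k) - 2*y^2/k - sqrt(3)*y/k


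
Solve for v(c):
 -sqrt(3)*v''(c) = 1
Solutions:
 v(c) = C1 + C2*c - sqrt(3)*c^2/6


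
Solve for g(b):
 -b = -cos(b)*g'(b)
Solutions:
 g(b) = C1 + Integral(b/cos(b), b)


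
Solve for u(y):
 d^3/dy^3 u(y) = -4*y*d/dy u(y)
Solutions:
 u(y) = C1 + Integral(C2*airyai(-2^(2/3)*y) + C3*airybi(-2^(2/3)*y), y)


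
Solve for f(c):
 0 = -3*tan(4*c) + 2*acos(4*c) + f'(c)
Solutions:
 f(c) = C1 - 2*c*acos(4*c) + sqrt(1 - 16*c^2)/2 - 3*log(cos(4*c))/4


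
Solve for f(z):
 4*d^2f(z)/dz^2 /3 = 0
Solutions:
 f(z) = C1 + C2*z


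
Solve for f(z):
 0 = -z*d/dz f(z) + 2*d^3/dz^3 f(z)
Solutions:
 f(z) = C1 + Integral(C2*airyai(2^(2/3)*z/2) + C3*airybi(2^(2/3)*z/2), z)


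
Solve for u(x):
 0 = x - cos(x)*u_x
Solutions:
 u(x) = C1 + Integral(x/cos(x), x)


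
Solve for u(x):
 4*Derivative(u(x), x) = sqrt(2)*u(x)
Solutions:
 u(x) = C1*exp(sqrt(2)*x/4)


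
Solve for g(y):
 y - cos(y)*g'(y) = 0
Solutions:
 g(y) = C1 + Integral(y/cos(y), y)


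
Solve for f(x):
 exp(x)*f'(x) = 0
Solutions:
 f(x) = C1


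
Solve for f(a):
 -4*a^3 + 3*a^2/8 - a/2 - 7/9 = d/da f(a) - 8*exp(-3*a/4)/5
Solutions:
 f(a) = C1 - a^4 + a^3/8 - a^2/4 - 7*a/9 - 32*exp(-3*a/4)/15


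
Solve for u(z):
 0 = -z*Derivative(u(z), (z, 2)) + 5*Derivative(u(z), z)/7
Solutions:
 u(z) = C1 + C2*z^(12/7)


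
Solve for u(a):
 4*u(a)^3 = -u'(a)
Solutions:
 u(a) = -sqrt(2)*sqrt(-1/(C1 - 4*a))/2
 u(a) = sqrt(2)*sqrt(-1/(C1 - 4*a))/2


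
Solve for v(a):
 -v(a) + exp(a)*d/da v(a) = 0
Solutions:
 v(a) = C1*exp(-exp(-a))


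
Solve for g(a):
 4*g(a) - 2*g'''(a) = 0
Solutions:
 g(a) = C3*exp(2^(1/3)*a) + (C1*sin(2^(1/3)*sqrt(3)*a/2) + C2*cos(2^(1/3)*sqrt(3)*a/2))*exp(-2^(1/3)*a/2)


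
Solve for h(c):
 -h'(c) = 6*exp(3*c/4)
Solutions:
 h(c) = C1 - 8*exp(3*c/4)


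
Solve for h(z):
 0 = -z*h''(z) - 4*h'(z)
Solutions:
 h(z) = C1 + C2/z^3


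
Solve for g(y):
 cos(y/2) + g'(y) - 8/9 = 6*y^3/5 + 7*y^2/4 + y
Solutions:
 g(y) = C1 + 3*y^4/10 + 7*y^3/12 + y^2/2 + 8*y/9 - 2*sin(y/2)


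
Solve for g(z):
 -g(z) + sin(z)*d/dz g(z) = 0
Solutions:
 g(z) = C1*sqrt(cos(z) - 1)/sqrt(cos(z) + 1)


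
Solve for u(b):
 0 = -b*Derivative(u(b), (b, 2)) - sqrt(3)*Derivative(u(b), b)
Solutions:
 u(b) = C1 + C2*b^(1 - sqrt(3))


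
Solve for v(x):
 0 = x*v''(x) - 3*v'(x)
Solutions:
 v(x) = C1 + C2*x^4


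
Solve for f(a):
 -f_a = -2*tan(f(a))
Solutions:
 f(a) = pi - asin(C1*exp(2*a))
 f(a) = asin(C1*exp(2*a))


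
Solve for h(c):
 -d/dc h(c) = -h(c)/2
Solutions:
 h(c) = C1*exp(c/2)


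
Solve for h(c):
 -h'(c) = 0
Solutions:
 h(c) = C1


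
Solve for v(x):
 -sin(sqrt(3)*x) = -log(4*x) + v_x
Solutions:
 v(x) = C1 + x*log(x) - x + 2*x*log(2) + sqrt(3)*cos(sqrt(3)*x)/3


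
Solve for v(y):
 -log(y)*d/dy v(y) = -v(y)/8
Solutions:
 v(y) = C1*exp(li(y)/8)


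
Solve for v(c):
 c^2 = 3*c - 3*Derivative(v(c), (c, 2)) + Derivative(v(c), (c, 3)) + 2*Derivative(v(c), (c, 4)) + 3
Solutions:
 v(c) = C1 + C2*c + C3*exp(-3*c/2) + C4*exp(c) - c^4/36 + 7*c^3/54 + 11*c^2/27


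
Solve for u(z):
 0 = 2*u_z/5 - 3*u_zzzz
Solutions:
 u(z) = C1 + C4*exp(15^(2/3)*2^(1/3)*z/15) + (C2*sin(2^(1/3)*3^(1/6)*5^(2/3)*z/10) + C3*cos(2^(1/3)*3^(1/6)*5^(2/3)*z/10))*exp(-15^(2/3)*2^(1/3)*z/30)


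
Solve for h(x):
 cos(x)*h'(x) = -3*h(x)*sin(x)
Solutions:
 h(x) = C1*cos(x)^3


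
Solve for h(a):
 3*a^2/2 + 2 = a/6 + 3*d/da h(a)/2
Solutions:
 h(a) = C1 + a^3/3 - a^2/18 + 4*a/3


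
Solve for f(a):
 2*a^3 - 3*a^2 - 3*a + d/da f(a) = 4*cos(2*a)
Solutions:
 f(a) = C1 - a^4/2 + a^3 + 3*a^2/2 + 2*sin(2*a)


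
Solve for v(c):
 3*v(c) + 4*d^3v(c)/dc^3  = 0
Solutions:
 v(c) = C3*exp(-6^(1/3)*c/2) + (C1*sin(2^(1/3)*3^(5/6)*c/4) + C2*cos(2^(1/3)*3^(5/6)*c/4))*exp(6^(1/3)*c/4)


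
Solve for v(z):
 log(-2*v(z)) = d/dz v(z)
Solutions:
 -Integral(1/(log(-_y) + log(2)), (_y, v(z))) = C1 - z


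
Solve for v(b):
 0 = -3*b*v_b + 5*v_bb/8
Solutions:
 v(b) = C1 + C2*erfi(2*sqrt(15)*b/5)


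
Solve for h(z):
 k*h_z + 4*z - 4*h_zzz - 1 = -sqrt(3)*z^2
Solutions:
 h(z) = C1 + C2*exp(-sqrt(k)*z/2) + C3*exp(sqrt(k)*z/2) - sqrt(3)*z^3/(3*k) - 2*z^2/k + z/k - 8*sqrt(3)*z/k^2


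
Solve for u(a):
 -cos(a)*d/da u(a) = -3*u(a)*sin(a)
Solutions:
 u(a) = C1/cos(a)^3


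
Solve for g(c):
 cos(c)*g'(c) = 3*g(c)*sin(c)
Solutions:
 g(c) = C1/cos(c)^3


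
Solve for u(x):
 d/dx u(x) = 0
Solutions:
 u(x) = C1


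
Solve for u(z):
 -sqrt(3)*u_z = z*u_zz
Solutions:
 u(z) = C1 + C2*z^(1 - sqrt(3))


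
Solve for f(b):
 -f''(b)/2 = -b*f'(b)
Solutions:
 f(b) = C1 + C2*erfi(b)


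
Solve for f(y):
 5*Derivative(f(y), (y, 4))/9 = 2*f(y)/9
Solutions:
 f(y) = C1*exp(-2^(1/4)*5^(3/4)*y/5) + C2*exp(2^(1/4)*5^(3/4)*y/5) + C3*sin(2^(1/4)*5^(3/4)*y/5) + C4*cos(2^(1/4)*5^(3/4)*y/5)


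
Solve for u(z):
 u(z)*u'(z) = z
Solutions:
 u(z) = -sqrt(C1 + z^2)
 u(z) = sqrt(C1 + z^2)


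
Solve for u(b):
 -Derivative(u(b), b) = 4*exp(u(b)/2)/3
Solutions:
 u(b) = 2*log(1/(C1 + 4*b)) + 2*log(6)


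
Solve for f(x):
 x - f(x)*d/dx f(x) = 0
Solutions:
 f(x) = -sqrt(C1 + x^2)
 f(x) = sqrt(C1 + x^2)


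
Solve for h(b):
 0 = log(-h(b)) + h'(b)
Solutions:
 -li(-h(b)) = C1 - b


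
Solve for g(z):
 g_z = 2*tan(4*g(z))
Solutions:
 g(z) = -asin(C1*exp(8*z))/4 + pi/4
 g(z) = asin(C1*exp(8*z))/4


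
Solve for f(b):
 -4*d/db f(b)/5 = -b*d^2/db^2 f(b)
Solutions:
 f(b) = C1 + C2*b^(9/5)


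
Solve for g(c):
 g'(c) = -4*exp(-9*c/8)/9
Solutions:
 g(c) = C1 + 32*exp(-9*c/8)/81


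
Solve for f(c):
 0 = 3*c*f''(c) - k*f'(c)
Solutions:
 f(c) = C1 + c^(re(k)/3 + 1)*(C2*sin(log(c)*Abs(im(k))/3) + C3*cos(log(c)*im(k)/3))


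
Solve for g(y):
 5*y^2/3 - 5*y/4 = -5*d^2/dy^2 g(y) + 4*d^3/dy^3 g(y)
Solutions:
 g(y) = C1 + C2*y + C3*exp(5*y/4) - y^4/36 - 17*y^3/360 - 17*y^2/150


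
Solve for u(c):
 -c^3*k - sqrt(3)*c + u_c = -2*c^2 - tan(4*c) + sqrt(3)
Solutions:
 u(c) = C1 + c^4*k/4 - 2*c^3/3 + sqrt(3)*c^2/2 + sqrt(3)*c + log(cos(4*c))/4


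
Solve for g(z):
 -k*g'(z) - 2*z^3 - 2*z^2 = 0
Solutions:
 g(z) = C1 - z^4/(2*k) - 2*z^3/(3*k)


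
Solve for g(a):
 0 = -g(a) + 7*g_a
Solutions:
 g(a) = C1*exp(a/7)


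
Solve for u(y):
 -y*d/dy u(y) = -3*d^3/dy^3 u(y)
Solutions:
 u(y) = C1 + Integral(C2*airyai(3^(2/3)*y/3) + C3*airybi(3^(2/3)*y/3), y)


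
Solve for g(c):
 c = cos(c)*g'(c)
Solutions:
 g(c) = C1 + Integral(c/cos(c), c)


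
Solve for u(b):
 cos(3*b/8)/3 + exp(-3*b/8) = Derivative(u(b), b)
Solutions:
 u(b) = C1 + 8*sin(3*b/8)/9 - 8*exp(-3*b/8)/3


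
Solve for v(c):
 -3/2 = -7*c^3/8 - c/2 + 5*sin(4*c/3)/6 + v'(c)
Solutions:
 v(c) = C1 + 7*c^4/32 + c^2/4 - 3*c/2 + 5*cos(4*c/3)/8


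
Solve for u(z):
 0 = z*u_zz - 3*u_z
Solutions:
 u(z) = C1 + C2*z^4


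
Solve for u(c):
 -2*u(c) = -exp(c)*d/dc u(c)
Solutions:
 u(c) = C1*exp(-2*exp(-c))


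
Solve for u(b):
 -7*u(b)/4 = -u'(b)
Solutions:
 u(b) = C1*exp(7*b/4)


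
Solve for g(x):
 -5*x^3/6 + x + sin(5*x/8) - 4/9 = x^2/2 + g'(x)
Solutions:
 g(x) = C1 - 5*x^4/24 - x^3/6 + x^2/2 - 4*x/9 - 8*cos(5*x/8)/5


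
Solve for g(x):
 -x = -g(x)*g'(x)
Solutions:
 g(x) = -sqrt(C1 + x^2)
 g(x) = sqrt(C1 + x^2)


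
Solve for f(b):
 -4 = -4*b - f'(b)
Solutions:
 f(b) = C1 - 2*b^2 + 4*b


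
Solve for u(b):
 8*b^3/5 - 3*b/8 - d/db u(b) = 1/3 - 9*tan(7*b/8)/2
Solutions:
 u(b) = C1 + 2*b^4/5 - 3*b^2/16 - b/3 - 36*log(cos(7*b/8))/7


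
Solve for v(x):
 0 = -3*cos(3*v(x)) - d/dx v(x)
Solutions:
 v(x) = -asin((C1 + exp(18*x))/(C1 - exp(18*x)))/3 + pi/3
 v(x) = asin((C1 + exp(18*x))/(C1 - exp(18*x)))/3


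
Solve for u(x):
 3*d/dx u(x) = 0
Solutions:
 u(x) = C1


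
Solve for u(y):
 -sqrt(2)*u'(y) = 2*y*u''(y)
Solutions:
 u(y) = C1 + C2*y^(1 - sqrt(2)/2)


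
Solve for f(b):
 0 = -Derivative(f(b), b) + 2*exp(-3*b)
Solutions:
 f(b) = C1 - 2*exp(-3*b)/3


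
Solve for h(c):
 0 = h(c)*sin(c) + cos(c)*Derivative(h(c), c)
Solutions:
 h(c) = C1*cos(c)


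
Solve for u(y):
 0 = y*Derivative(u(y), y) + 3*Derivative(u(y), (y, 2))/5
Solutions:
 u(y) = C1 + C2*erf(sqrt(30)*y/6)


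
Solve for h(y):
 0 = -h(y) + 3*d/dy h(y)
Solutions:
 h(y) = C1*exp(y/3)


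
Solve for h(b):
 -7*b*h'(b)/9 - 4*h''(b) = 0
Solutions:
 h(b) = C1 + C2*erf(sqrt(14)*b/12)


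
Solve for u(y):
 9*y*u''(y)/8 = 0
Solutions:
 u(y) = C1 + C2*y


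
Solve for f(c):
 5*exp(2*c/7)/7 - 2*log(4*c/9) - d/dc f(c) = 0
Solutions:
 f(c) = C1 - 2*c*log(c) + 2*c*(-2*log(2) + 1 + 2*log(3)) + 5*exp(2*c/7)/2


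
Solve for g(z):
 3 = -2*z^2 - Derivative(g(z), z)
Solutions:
 g(z) = C1 - 2*z^3/3 - 3*z


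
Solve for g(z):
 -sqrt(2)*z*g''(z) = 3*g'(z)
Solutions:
 g(z) = C1 + C2*z^(1 - 3*sqrt(2)/2)


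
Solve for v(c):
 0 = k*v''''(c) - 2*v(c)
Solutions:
 v(c) = C1*exp(-2^(1/4)*c*(1/k)^(1/4)) + C2*exp(2^(1/4)*c*(1/k)^(1/4)) + C3*exp(-2^(1/4)*I*c*(1/k)^(1/4)) + C4*exp(2^(1/4)*I*c*(1/k)^(1/4))


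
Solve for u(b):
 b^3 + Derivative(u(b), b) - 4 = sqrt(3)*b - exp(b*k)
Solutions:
 u(b) = C1 - b^4/4 + sqrt(3)*b^2/2 + 4*b - exp(b*k)/k


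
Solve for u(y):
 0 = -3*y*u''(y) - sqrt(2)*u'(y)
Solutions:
 u(y) = C1 + C2*y^(1 - sqrt(2)/3)


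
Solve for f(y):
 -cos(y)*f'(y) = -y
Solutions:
 f(y) = C1 + Integral(y/cos(y), y)


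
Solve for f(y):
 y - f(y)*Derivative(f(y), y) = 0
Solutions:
 f(y) = -sqrt(C1 + y^2)
 f(y) = sqrt(C1 + y^2)


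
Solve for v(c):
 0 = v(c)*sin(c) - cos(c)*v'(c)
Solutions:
 v(c) = C1/cos(c)


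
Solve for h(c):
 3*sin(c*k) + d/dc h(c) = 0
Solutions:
 h(c) = C1 + 3*cos(c*k)/k


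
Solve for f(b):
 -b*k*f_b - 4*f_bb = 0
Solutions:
 f(b) = Piecewise((-sqrt(2)*sqrt(pi)*C1*erf(sqrt(2)*b*sqrt(k)/4)/sqrt(k) - C2, (k > 0) | (k < 0)), (-C1*b - C2, True))


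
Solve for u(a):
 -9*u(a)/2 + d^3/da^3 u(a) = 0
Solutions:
 u(a) = C3*exp(6^(2/3)*a/2) + (C1*sin(3*2^(2/3)*3^(1/6)*a/4) + C2*cos(3*2^(2/3)*3^(1/6)*a/4))*exp(-6^(2/3)*a/4)


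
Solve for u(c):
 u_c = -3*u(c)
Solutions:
 u(c) = C1*exp(-3*c)


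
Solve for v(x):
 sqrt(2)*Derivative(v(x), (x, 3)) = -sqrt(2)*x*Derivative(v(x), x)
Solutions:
 v(x) = C1 + Integral(C2*airyai(-x) + C3*airybi(-x), x)


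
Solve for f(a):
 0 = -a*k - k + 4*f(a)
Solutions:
 f(a) = k*(a + 1)/4


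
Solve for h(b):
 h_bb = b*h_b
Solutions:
 h(b) = C1 + C2*erfi(sqrt(2)*b/2)


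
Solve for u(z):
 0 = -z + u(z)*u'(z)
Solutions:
 u(z) = -sqrt(C1 + z^2)
 u(z) = sqrt(C1 + z^2)


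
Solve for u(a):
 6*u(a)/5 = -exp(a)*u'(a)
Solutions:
 u(a) = C1*exp(6*exp(-a)/5)


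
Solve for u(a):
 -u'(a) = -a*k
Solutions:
 u(a) = C1 + a^2*k/2


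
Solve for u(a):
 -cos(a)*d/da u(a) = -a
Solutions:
 u(a) = C1 + Integral(a/cos(a), a)


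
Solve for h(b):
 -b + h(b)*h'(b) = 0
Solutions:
 h(b) = -sqrt(C1 + b^2)
 h(b) = sqrt(C1 + b^2)


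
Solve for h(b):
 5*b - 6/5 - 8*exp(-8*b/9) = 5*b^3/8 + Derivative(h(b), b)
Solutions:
 h(b) = C1 - 5*b^4/32 + 5*b^2/2 - 6*b/5 + 9*exp(-8*b/9)


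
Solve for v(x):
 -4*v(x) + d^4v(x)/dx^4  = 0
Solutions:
 v(x) = C1*exp(-sqrt(2)*x) + C2*exp(sqrt(2)*x) + C3*sin(sqrt(2)*x) + C4*cos(sqrt(2)*x)


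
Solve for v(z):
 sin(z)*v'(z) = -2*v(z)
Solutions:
 v(z) = C1*(cos(z) + 1)/(cos(z) - 1)


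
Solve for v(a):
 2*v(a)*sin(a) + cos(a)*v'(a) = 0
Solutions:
 v(a) = C1*cos(a)^2


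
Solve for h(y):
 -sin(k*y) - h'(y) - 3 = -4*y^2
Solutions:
 h(y) = C1 + 4*y^3/3 - 3*y + cos(k*y)/k


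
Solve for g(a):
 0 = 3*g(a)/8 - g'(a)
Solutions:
 g(a) = C1*exp(3*a/8)


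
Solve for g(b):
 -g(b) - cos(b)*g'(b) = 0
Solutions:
 g(b) = C1*sqrt(sin(b) - 1)/sqrt(sin(b) + 1)


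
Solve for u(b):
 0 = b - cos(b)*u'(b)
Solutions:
 u(b) = C1 + Integral(b/cos(b), b)


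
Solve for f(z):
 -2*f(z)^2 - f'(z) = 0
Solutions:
 f(z) = 1/(C1 + 2*z)


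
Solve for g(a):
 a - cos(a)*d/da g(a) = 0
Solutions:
 g(a) = C1 + Integral(a/cos(a), a)


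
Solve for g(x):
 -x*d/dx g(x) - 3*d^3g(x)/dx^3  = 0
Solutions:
 g(x) = C1 + Integral(C2*airyai(-3^(2/3)*x/3) + C3*airybi(-3^(2/3)*x/3), x)


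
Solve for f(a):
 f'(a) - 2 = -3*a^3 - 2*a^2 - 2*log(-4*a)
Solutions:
 f(a) = C1 - 3*a^4/4 - 2*a^3/3 - 2*a*log(-a) + 4*a*(1 - log(2))


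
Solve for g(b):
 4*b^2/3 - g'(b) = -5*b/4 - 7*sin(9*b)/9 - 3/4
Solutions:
 g(b) = C1 + 4*b^3/9 + 5*b^2/8 + 3*b/4 - 7*cos(9*b)/81


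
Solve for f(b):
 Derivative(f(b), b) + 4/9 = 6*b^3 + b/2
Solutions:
 f(b) = C1 + 3*b^4/2 + b^2/4 - 4*b/9


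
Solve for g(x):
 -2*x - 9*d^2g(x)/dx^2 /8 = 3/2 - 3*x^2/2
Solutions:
 g(x) = C1 + C2*x + x^4/9 - 8*x^3/27 - 2*x^2/3


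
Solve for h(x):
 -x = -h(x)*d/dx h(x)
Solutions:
 h(x) = -sqrt(C1 + x^2)
 h(x) = sqrt(C1 + x^2)


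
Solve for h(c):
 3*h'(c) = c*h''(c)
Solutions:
 h(c) = C1 + C2*c^4


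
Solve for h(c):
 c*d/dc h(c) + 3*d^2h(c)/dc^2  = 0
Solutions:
 h(c) = C1 + C2*erf(sqrt(6)*c/6)


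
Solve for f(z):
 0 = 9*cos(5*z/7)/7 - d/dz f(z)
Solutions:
 f(z) = C1 + 9*sin(5*z/7)/5


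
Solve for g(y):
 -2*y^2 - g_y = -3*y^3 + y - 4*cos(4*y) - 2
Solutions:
 g(y) = C1 + 3*y^4/4 - 2*y^3/3 - y^2/2 + 2*y + sin(4*y)


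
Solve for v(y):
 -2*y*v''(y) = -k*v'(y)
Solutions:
 v(y) = C1 + y^(re(k)/2 + 1)*(C2*sin(log(y)*Abs(im(k))/2) + C3*cos(log(y)*im(k)/2))


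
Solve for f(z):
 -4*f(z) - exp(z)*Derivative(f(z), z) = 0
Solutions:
 f(z) = C1*exp(4*exp(-z))


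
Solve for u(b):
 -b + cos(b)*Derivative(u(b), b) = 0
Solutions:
 u(b) = C1 + Integral(b/cos(b), b)


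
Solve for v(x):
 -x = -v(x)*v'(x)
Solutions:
 v(x) = -sqrt(C1 + x^2)
 v(x) = sqrt(C1 + x^2)


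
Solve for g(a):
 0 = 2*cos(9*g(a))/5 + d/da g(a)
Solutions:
 2*a/5 - log(sin(9*g(a)) - 1)/18 + log(sin(9*g(a)) + 1)/18 = C1


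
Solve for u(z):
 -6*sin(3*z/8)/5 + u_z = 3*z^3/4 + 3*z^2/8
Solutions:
 u(z) = C1 + 3*z^4/16 + z^3/8 - 16*cos(3*z/8)/5


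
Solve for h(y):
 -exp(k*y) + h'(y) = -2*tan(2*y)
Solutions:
 h(y) = C1 + Piecewise((exp(k*y)/k, Ne(k, 0)), (y, True)) + log(cos(2*y))


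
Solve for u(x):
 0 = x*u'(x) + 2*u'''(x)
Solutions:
 u(x) = C1 + Integral(C2*airyai(-2^(2/3)*x/2) + C3*airybi(-2^(2/3)*x/2), x)


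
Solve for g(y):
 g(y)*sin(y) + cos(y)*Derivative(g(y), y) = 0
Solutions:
 g(y) = C1*cos(y)


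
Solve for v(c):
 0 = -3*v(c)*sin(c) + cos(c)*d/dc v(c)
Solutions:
 v(c) = C1/cos(c)^3


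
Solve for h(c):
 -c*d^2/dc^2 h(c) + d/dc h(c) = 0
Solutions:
 h(c) = C1 + C2*c^2


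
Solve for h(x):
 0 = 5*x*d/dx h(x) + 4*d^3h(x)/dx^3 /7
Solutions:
 h(x) = C1 + Integral(C2*airyai(-70^(1/3)*x/2) + C3*airybi(-70^(1/3)*x/2), x)


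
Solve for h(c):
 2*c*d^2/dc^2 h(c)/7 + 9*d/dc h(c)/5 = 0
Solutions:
 h(c) = C1 + C2/c^(53/10)


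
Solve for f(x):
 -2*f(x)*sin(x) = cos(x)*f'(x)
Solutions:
 f(x) = C1*cos(x)^2


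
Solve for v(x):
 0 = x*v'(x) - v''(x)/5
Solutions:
 v(x) = C1 + C2*erfi(sqrt(10)*x/2)


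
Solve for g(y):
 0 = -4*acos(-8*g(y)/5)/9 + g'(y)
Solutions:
 Integral(1/acos(-8*_y/5), (_y, g(y))) = C1 + 4*y/9


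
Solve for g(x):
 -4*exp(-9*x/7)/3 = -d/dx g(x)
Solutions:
 g(x) = C1 - 28*exp(-9*x/7)/27


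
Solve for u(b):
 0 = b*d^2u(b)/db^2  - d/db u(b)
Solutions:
 u(b) = C1 + C2*b^2


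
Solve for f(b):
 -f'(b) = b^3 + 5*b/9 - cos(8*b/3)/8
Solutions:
 f(b) = C1 - b^4/4 - 5*b^2/18 + 3*sin(8*b/3)/64


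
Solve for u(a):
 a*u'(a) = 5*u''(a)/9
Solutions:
 u(a) = C1 + C2*erfi(3*sqrt(10)*a/10)


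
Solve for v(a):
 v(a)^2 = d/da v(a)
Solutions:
 v(a) = -1/(C1 + a)


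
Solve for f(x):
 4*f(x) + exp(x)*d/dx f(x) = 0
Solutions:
 f(x) = C1*exp(4*exp(-x))


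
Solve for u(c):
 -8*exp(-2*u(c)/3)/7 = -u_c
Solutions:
 u(c) = 3*log(-sqrt(C1 + 8*c)) - 3*log(21) + 3*log(42)/2
 u(c) = 3*log(C1 + 8*c)/2 - 3*log(21) + 3*log(42)/2


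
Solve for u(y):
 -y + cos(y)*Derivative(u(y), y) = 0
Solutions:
 u(y) = C1 + Integral(y/cos(y), y)


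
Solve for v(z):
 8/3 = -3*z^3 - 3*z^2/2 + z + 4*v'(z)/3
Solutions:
 v(z) = C1 + 9*z^4/16 + 3*z^3/8 - 3*z^2/8 + 2*z


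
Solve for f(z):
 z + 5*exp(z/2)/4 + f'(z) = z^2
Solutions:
 f(z) = C1 + z^3/3 - z^2/2 - 5*exp(z/2)/2


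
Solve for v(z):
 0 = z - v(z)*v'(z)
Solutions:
 v(z) = -sqrt(C1 + z^2)
 v(z) = sqrt(C1 + z^2)


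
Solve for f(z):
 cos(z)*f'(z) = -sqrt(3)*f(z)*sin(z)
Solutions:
 f(z) = C1*cos(z)^(sqrt(3))


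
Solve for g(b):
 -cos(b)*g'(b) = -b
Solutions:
 g(b) = C1 + Integral(b/cos(b), b)


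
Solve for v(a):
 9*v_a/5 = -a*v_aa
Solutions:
 v(a) = C1 + C2/a^(4/5)


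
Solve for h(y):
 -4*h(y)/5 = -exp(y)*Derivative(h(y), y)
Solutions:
 h(y) = C1*exp(-4*exp(-y)/5)


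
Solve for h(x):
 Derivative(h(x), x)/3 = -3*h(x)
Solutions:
 h(x) = C1*exp(-9*x)


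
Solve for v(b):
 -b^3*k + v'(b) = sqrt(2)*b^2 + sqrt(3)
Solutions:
 v(b) = C1 + b^4*k/4 + sqrt(2)*b^3/3 + sqrt(3)*b


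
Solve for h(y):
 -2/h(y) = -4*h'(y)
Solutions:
 h(y) = -sqrt(C1 + y)
 h(y) = sqrt(C1 + y)


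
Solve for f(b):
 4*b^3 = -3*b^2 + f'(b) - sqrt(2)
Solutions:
 f(b) = C1 + b^4 + b^3 + sqrt(2)*b


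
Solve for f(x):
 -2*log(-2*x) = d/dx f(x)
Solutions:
 f(x) = C1 - 2*x*log(-x) + 2*x*(1 - log(2))


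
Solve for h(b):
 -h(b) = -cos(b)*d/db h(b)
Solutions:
 h(b) = C1*sqrt(sin(b) + 1)/sqrt(sin(b) - 1)


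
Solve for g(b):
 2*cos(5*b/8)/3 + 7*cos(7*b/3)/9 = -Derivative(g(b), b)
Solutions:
 g(b) = C1 - 16*sin(5*b/8)/15 - sin(7*b/3)/3


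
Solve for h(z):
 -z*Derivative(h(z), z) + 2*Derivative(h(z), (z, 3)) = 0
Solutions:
 h(z) = C1 + Integral(C2*airyai(2^(2/3)*z/2) + C3*airybi(2^(2/3)*z/2), z)


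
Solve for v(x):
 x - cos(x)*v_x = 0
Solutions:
 v(x) = C1 + Integral(x/cos(x), x)


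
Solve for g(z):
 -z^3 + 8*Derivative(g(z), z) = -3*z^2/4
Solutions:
 g(z) = C1 + z^4/32 - z^3/32


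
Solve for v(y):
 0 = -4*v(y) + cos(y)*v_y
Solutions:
 v(y) = C1*(sin(y)^2 + 2*sin(y) + 1)/(sin(y)^2 - 2*sin(y) + 1)


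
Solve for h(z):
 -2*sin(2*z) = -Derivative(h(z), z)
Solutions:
 h(z) = C1 - cos(2*z)


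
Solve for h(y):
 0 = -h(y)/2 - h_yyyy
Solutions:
 h(y) = (C1*sin(2^(1/4)*y/2) + C2*cos(2^(1/4)*y/2))*exp(-2^(1/4)*y/2) + (C3*sin(2^(1/4)*y/2) + C4*cos(2^(1/4)*y/2))*exp(2^(1/4)*y/2)


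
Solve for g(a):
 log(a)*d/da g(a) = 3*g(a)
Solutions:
 g(a) = C1*exp(3*li(a))


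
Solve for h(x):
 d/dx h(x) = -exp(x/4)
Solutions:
 h(x) = C1 - 4*exp(x/4)


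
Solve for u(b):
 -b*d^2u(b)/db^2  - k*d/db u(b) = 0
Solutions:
 u(b) = C1 + b^(1 - re(k))*(C2*sin(log(b)*Abs(im(k))) + C3*cos(log(b)*im(k)))


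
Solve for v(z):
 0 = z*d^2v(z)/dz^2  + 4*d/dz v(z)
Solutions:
 v(z) = C1 + C2/z^3
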